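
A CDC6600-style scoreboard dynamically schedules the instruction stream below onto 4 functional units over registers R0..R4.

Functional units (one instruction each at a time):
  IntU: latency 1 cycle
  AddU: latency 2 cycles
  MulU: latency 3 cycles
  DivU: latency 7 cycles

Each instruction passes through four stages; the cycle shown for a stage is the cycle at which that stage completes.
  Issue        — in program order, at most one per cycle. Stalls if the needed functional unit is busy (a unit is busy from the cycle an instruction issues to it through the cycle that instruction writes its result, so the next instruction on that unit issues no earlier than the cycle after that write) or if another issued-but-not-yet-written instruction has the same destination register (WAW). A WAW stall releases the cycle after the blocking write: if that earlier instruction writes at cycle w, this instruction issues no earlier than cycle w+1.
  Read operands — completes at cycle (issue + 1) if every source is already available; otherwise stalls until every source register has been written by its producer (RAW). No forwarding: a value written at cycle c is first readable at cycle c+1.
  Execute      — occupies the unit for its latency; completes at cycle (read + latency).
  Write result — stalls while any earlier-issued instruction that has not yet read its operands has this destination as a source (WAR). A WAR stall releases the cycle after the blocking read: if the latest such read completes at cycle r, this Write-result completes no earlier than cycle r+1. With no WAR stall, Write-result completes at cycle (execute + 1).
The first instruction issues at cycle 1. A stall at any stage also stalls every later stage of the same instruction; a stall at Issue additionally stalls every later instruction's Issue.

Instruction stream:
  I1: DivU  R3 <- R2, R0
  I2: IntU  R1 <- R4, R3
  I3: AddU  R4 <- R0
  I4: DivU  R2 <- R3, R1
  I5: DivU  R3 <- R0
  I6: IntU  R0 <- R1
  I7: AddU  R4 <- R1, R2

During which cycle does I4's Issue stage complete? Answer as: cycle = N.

I1  is:1  ro:2  ex:9  wr:10
I2  is:2  ro:11  ex:12  wr:13  — RAW R3: wait I1 write@10
I3  is:3  ro:4  ex:6  wr:12  — WAR R4: wait I2 read@11
I4  is:11  ro:14  ex:21  wr:22  — struct: DivU busy until I1 writes@10, RAW R1: wait I2 write@13
I5  is:23  ro:24  ex:31  wr:32  — struct: DivU busy until I4 writes@22
I6  is:24  ro:25  ex:26  wr:27
I7  is:25  ro:26  ex:28  wr:29

cycle = 11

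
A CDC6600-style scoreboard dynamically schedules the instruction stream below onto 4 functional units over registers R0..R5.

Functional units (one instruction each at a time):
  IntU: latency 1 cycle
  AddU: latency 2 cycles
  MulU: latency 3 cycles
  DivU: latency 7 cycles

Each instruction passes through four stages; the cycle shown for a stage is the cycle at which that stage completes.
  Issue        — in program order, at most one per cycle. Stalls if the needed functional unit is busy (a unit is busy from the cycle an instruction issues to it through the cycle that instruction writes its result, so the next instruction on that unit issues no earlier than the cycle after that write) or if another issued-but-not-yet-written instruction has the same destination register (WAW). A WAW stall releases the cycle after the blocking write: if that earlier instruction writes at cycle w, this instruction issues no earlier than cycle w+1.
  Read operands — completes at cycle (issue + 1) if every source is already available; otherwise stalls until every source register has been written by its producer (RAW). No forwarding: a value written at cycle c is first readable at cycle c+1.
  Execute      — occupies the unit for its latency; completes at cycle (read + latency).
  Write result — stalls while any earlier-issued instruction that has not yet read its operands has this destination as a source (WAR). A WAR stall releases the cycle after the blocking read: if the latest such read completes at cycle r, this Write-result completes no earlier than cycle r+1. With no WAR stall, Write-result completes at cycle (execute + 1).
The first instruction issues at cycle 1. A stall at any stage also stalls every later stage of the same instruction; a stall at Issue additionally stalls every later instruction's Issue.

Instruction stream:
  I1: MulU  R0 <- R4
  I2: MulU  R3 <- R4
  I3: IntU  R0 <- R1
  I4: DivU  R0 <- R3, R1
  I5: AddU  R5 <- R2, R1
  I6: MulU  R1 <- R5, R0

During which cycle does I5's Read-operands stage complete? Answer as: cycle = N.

cycle = 14

[1] I1 dispatched to MulU
[2] I1 operands ready
[5] I1 complete
[6] R0←I1
[7] I2 dispatched to MulU
[8] I2 operands ready · I3 dispatched to IntU
[9] I3 operands ready
[10] I3 complete
[11] I2 complete · R0←I3
[12] R3←I2 · I4 dispatched to DivU
[13] I4 operands ready · I5 dispatched to AddU
[14] I5 operands ready · I6 dispatched to MulU
[16] I5 complete
[17] R5←I5
[20] I4 complete
[21] R0←I4
[22] I6 operands ready
[25] I6 complete
[26] R1←I6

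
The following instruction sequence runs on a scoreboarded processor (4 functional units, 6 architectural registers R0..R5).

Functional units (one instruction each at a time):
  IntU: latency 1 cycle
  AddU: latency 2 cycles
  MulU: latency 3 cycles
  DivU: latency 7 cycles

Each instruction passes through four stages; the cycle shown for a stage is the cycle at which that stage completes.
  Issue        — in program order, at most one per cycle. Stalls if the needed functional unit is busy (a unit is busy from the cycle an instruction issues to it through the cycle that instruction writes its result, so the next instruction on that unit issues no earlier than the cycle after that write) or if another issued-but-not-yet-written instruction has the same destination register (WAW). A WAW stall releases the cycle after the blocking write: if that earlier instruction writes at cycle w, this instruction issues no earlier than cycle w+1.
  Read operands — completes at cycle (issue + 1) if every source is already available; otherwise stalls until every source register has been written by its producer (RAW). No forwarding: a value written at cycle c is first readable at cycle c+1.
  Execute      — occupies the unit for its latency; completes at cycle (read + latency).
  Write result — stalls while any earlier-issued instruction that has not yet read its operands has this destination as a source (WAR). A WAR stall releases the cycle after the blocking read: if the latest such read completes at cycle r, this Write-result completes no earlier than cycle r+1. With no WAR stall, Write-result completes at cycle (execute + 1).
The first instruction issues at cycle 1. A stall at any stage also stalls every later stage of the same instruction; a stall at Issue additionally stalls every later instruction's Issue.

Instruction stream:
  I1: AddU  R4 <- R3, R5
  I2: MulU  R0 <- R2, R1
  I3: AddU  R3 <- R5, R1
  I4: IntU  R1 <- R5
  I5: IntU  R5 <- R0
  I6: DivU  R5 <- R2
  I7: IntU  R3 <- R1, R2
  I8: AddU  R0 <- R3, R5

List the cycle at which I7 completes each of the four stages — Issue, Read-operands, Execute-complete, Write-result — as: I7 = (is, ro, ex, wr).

I1  is:1  ro:2  ex:4  wr:5
I2  is:2  ro:3  ex:6  wr:7
I3  is:6  ro:7  ex:9  wr:10  — struct: AddU busy until I1 writes@5
I4  is:7  ro:8  ex:9  wr:10
I5  is:11  ro:12  ex:13  wr:14  — struct: IntU busy until I4 writes@10
I6  is:15  ro:16  ex:23  wr:24  — WAW R5: wait I5 write@14
I7  is:16  ro:17  ex:18  wr:19
I8  is:17  ro:25  ex:27  wr:28  — RAW R5: wait I6 write@24

I7 = (16, 17, 18, 19)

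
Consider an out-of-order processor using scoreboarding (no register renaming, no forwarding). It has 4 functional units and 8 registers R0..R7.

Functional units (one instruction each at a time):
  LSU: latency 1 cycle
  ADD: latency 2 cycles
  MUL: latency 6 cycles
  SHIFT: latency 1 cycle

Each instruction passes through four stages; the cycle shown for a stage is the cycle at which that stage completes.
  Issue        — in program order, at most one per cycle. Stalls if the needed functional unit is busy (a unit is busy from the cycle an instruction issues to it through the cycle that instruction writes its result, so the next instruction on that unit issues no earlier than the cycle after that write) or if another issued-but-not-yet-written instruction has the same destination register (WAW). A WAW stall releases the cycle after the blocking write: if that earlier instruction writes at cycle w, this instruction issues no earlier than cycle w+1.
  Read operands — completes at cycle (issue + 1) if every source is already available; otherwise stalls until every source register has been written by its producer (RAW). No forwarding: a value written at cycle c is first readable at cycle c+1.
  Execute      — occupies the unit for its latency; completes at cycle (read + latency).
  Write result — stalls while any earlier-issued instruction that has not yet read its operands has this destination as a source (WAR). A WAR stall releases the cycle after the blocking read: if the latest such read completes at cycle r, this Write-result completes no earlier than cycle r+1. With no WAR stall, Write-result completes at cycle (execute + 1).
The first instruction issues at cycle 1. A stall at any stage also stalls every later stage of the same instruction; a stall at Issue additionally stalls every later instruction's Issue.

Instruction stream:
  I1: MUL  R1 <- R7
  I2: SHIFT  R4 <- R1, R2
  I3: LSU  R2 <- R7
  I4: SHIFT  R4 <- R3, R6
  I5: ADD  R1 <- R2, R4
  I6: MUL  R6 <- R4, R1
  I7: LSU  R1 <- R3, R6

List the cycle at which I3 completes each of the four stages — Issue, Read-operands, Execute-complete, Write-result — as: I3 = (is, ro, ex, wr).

[1] issue I1 (MUL)
[2] I1 read-ops; issue I2 (SHIFT)
[3] issue I3 (LSU)
[4] I3 read-ops
[5] I3 finished on LSU
[8] I1 finished on MUL
[9] I1→R1
[10] I2 read-ops
[11] I2 finished on SHIFT; I3→R2
[12] I2→R4
[13] issue I4 (SHIFT)
[14] I4 read-ops; issue I5 (ADD)
[15] I4 finished on SHIFT; issue I6 (MUL)
[16] I4→R4
[17] I5 read-ops
[19] I5 finished on ADD
[20] I5→R1
[21] I6 read-ops; issue I7 (LSU)
[27] I6 finished on MUL
[28] I6→R6
[29] I7 read-ops
[30] I7 finished on LSU
[31] I7→R1

I3 = (3, 4, 5, 11)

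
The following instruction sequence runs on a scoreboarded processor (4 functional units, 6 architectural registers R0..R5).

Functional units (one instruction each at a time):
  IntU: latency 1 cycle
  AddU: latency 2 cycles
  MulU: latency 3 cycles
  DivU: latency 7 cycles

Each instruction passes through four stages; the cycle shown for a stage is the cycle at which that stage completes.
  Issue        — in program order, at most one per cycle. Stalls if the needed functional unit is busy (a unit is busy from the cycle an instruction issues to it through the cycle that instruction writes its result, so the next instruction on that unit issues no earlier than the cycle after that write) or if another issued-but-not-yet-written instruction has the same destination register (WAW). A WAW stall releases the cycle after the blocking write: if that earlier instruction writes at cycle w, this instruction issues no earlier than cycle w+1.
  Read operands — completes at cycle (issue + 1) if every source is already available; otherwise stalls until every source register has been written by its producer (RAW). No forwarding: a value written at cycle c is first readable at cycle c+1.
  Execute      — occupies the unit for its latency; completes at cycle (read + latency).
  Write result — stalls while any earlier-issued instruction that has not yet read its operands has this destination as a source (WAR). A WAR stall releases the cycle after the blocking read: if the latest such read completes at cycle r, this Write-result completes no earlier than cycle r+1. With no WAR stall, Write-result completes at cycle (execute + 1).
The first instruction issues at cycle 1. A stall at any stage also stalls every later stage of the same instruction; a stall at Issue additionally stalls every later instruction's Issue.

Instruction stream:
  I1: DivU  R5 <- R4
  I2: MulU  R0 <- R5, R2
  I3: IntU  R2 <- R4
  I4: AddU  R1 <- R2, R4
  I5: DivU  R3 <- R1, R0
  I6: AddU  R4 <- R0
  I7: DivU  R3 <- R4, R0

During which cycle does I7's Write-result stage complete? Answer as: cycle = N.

cycle = 35

1) issue 1, read 2, done 9, write 10
2) issue 2, read 11, done 14, write 15  <RAW R5: wait I1 write@10>
3) issue 3, read 4, done 5, write 12  <WAR R2: wait I2 read@11>
4) issue 4, read 13, done 15, write 16  <RAW R2: wait I3 write@12>
5) issue 11, read 17, done 24, write 25  <struct: DivU busy until I1 writes@10 / RAW R1: wait I4 write@16>
6) issue 17, read 18, done 20, write 21  <struct: AddU busy until I4 writes@16>
7) issue 26, read 27, done 34, write 35  <struct: DivU busy until I5 writes@25>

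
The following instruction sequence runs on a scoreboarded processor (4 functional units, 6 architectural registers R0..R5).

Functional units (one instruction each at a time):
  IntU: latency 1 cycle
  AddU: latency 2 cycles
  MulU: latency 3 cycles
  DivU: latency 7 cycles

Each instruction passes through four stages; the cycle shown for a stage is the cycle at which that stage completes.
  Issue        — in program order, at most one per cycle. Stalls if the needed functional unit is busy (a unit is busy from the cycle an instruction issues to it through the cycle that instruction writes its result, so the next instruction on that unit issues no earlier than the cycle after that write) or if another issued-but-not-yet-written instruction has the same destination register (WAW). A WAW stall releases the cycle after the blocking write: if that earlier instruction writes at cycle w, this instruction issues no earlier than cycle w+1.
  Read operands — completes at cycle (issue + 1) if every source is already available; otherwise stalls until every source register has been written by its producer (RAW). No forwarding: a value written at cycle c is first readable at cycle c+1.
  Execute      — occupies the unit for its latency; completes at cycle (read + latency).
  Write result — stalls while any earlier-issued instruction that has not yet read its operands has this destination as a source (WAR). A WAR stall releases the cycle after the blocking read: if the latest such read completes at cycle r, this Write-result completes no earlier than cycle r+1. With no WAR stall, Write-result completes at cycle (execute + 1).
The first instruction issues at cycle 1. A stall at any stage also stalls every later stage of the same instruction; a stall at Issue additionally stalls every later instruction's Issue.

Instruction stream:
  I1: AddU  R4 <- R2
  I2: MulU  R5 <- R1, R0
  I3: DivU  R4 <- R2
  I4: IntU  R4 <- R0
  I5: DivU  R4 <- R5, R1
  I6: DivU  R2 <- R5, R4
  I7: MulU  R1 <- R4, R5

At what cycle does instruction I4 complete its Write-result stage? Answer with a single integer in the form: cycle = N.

I1  is:1  ro:2  ex:4  wr:5
I2  is:2  ro:3  ex:6  wr:7
I3  is:6  ro:7  ex:14  wr:15  — WAW R4: wait I1 write@5
I4  is:16  ro:17  ex:18  wr:19  — WAW R4: wait I3 write@15
I5  is:20  ro:21  ex:28  wr:29  — WAW R4: wait I4 write@19
I6  is:30  ro:31  ex:38  wr:39  — struct: DivU busy until I5 writes@29
I7  is:31  ro:32  ex:35  wr:36

cycle = 19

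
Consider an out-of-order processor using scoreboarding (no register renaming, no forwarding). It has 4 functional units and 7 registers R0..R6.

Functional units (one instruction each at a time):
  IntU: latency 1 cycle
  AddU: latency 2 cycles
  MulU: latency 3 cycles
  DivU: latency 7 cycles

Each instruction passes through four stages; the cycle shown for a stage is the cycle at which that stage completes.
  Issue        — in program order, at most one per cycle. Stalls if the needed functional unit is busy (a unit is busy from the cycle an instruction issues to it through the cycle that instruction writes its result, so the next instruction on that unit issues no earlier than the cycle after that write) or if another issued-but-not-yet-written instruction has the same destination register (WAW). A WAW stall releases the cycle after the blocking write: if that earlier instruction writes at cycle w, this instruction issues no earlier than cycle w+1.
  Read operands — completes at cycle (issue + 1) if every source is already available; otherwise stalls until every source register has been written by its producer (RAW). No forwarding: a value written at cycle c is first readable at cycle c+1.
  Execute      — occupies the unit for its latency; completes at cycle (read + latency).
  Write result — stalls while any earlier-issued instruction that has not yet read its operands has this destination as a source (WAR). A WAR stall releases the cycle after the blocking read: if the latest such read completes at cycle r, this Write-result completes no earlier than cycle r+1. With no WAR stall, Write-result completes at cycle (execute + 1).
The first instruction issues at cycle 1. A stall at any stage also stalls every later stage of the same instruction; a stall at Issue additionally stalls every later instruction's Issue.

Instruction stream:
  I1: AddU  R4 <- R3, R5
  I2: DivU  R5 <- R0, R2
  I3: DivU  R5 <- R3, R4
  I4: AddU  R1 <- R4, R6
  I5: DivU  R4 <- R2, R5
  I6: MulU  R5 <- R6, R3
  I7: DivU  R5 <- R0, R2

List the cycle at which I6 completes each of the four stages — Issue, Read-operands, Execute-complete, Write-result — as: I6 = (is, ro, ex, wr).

I1: IS=1 RO=2 EX=4 WR=5
I2: IS=2 RO=3 EX=10 WR=11
I3: IS=12 RO=13 EX=20 WR=21  [struct: DivU busy until I2 writes@11]
I4: IS=13 RO=14 EX=16 WR=17
I5: IS=22 RO=23 EX=30 WR=31  [struct: DivU busy until I3 writes@21]
I6: IS=23 RO=24 EX=27 WR=28
I7: IS=32 RO=33 EX=40 WR=41  [struct: DivU busy until I5 writes@31]

I6 = (23, 24, 27, 28)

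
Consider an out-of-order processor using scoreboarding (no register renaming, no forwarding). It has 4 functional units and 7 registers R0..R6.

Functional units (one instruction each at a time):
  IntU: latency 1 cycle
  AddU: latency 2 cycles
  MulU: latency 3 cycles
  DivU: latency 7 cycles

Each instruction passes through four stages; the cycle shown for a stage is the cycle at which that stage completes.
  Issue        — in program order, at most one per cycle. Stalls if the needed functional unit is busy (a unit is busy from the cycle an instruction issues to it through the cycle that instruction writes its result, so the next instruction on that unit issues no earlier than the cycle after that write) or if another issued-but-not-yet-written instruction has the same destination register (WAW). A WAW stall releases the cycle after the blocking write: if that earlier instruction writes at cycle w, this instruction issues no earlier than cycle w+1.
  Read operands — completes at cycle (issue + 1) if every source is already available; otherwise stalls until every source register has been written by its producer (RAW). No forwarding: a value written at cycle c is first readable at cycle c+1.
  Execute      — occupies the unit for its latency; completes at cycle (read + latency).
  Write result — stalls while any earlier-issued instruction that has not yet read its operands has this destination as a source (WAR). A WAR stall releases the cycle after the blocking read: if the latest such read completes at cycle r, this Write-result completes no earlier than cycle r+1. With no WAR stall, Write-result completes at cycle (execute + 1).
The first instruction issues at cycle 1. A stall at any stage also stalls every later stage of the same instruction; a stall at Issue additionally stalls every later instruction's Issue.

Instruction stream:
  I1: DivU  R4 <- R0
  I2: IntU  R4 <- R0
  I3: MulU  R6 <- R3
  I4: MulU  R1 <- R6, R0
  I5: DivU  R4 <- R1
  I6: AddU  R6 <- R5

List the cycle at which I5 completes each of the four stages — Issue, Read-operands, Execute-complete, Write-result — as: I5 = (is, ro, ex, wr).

I5 = (19, 24, 31, 32)

I1  is:1  ro:2  ex:9  wr:10
I2  is:11  ro:12  ex:13  wr:14  — WAW R4: wait I1 write@10
I3  is:12  ro:13  ex:16  wr:17
I4  is:18  ro:19  ex:22  wr:23  — struct: MulU busy until I3 writes@17
I5  is:19  ro:24  ex:31  wr:32  — RAW R1: wait I4 write@23
I6  is:20  ro:21  ex:23  wr:24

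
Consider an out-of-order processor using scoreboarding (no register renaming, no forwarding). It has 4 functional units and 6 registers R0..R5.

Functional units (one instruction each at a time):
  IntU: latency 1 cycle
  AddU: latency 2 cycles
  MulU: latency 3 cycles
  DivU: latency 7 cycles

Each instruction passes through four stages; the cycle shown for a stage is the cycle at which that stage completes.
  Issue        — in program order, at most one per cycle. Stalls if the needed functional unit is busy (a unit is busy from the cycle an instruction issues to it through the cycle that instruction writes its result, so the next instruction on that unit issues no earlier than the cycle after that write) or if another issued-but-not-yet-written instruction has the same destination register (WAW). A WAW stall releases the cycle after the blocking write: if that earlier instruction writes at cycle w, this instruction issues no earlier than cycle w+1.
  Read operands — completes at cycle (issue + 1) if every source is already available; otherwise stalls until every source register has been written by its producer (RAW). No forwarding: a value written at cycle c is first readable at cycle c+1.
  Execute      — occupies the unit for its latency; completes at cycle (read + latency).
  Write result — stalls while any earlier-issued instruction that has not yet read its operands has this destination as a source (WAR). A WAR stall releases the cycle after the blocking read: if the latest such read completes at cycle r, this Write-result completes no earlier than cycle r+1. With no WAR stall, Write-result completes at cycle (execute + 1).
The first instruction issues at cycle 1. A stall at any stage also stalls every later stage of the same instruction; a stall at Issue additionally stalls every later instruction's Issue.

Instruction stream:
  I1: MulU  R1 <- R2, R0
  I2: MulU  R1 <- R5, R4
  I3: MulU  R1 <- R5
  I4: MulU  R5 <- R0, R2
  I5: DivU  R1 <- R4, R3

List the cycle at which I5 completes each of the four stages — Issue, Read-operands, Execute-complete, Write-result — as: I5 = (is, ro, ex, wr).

I5 = (20, 21, 28, 29)

[1] I1 issues→MulU
[2] I1 reads
[5] I1 exec-done
[6] I1 writes R1
[7] I2 issues→MulU
[8] I2 reads
[11] I2 exec-done
[12] I2 writes R1
[13] I3 issues→MulU
[14] I3 reads
[17] I3 exec-done
[18] I3 writes R1
[19] I4 issues→MulU
[20] I4 reads | I5 issues→DivU
[21] I5 reads
[23] I4 exec-done
[24] I4 writes R5
[28] I5 exec-done
[29] I5 writes R1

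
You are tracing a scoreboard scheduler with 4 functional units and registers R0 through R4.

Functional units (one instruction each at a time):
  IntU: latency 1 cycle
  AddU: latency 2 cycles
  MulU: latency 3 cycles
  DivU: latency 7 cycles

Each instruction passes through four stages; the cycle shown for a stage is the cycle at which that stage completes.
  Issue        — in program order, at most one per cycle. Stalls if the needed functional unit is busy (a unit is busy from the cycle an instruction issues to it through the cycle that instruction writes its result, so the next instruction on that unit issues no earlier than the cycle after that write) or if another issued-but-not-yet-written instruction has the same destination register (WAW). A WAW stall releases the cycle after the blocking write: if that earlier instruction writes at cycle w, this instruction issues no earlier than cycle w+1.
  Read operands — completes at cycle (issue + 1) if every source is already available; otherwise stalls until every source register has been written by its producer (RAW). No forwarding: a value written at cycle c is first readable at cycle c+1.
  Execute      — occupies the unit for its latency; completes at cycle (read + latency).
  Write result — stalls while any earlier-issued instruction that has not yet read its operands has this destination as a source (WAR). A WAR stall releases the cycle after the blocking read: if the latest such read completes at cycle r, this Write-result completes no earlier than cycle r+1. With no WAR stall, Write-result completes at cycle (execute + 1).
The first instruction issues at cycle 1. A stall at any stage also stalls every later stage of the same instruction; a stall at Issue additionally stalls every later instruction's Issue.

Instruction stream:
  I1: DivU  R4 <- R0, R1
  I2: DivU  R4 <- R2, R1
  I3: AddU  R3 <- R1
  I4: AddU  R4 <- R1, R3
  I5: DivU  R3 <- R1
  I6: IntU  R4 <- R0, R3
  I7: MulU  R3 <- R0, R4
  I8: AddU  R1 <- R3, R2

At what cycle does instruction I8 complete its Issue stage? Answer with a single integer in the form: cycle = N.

[1] I1 issues→DivU
[2] I1 reads
[9] I1 exec-done
[10] I1 writes R4
[11] I2 issues→DivU
[12] I2 reads, I3 issues→AddU
[13] I3 reads
[15] I3 exec-done
[16] I3 writes R3
[19] I2 exec-done
[20] I2 writes R4
[21] I4 issues→AddU
[22] I4 reads, I5 issues→DivU
[23] I5 reads
[24] I4 exec-done
[25] I4 writes R4
[26] I6 issues→IntU
[30] I5 exec-done
[31] I5 writes R3
[32] I6 reads, I7 issues→MulU
[33] I6 exec-done, I8 issues→AddU
[34] I6 writes R4
[35] I7 reads
[38] I7 exec-done
[39] I7 writes R3
[40] I8 reads
[42] I8 exec-done
[43] I8 writes R1

cycle = 33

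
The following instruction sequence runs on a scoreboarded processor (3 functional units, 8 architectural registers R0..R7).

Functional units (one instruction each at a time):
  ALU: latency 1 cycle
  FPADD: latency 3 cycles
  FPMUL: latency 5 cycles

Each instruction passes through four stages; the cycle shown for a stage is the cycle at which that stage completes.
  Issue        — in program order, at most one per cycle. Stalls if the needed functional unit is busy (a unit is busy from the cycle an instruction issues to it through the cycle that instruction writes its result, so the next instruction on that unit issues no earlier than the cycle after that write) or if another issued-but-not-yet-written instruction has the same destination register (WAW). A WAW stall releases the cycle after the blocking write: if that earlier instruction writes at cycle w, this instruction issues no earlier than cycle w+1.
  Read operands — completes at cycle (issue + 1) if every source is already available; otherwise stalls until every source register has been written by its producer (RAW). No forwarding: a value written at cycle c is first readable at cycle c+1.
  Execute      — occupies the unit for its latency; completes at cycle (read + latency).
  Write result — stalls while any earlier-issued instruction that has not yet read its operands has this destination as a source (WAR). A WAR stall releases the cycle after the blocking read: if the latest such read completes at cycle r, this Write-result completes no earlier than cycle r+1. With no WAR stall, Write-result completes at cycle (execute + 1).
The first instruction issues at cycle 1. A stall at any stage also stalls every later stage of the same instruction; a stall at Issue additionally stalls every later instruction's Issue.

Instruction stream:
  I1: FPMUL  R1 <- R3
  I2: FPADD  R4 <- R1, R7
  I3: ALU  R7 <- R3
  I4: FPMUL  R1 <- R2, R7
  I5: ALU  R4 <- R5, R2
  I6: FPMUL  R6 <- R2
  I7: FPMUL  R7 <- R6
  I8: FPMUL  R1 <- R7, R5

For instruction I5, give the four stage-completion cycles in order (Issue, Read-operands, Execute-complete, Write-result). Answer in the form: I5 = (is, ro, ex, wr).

I5 = (14, 15, 16, 17)

  I1 | 1 | 2 | 7 | 8
  I2 | 2 | 9 | 12 | 13   RAW R1: wait I1 write@8
  I3 | 3 | 4 | 5 | 10   WAR R7: wait I2 read@9
  I4 | 9 | 11 | 16 | 17   struct: FPMUL busy until I1 writes@8 · RAW R7: wait I3 write@10
  I5 | 14 | 15 | 16 | 17   WAW R4: wait I2 write@13
  I6 | 18 | 19 | 24 | 25   struct: FPMUL busy until I4 writes@17
  I7 | 26 | 27 | 32 | 33   struct: FPMUL busy until I6 writes@25
  I8 | 34 | 35 | 40 | 41   struct: FPMUL busy until I7 writes@33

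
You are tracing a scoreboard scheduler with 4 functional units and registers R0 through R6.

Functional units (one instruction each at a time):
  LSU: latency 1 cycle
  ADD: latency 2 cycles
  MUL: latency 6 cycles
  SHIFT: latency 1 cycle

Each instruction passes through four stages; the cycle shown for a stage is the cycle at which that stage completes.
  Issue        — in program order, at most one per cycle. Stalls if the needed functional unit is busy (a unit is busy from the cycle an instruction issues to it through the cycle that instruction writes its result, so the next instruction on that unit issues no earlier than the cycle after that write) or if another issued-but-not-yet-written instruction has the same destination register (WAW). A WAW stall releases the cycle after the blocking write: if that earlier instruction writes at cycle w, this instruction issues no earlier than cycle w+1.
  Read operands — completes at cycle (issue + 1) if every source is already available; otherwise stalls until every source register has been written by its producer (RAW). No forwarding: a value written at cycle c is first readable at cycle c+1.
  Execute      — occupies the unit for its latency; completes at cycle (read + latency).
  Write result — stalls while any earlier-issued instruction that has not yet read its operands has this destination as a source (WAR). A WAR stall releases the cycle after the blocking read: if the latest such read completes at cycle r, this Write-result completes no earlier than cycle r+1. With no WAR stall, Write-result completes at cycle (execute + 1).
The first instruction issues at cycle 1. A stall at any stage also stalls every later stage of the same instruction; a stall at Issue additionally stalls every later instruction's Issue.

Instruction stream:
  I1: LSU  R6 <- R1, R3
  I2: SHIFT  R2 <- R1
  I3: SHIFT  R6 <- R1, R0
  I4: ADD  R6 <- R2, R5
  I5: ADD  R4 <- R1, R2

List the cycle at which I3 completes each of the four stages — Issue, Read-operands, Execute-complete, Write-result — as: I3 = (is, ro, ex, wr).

[I1] 1/2/3/4
[I2] 2/3/4/5
[I3] 6/7/8/9  (struct: SHIFT busy until I2 writes@5)
[I4] 10/11/13/14  (WAW R6: wait I3 write@9)
[I5] 15/16/18/19  (struct: ADD busy until I4 writes@14)

I3 = (6, 7, 8, 9)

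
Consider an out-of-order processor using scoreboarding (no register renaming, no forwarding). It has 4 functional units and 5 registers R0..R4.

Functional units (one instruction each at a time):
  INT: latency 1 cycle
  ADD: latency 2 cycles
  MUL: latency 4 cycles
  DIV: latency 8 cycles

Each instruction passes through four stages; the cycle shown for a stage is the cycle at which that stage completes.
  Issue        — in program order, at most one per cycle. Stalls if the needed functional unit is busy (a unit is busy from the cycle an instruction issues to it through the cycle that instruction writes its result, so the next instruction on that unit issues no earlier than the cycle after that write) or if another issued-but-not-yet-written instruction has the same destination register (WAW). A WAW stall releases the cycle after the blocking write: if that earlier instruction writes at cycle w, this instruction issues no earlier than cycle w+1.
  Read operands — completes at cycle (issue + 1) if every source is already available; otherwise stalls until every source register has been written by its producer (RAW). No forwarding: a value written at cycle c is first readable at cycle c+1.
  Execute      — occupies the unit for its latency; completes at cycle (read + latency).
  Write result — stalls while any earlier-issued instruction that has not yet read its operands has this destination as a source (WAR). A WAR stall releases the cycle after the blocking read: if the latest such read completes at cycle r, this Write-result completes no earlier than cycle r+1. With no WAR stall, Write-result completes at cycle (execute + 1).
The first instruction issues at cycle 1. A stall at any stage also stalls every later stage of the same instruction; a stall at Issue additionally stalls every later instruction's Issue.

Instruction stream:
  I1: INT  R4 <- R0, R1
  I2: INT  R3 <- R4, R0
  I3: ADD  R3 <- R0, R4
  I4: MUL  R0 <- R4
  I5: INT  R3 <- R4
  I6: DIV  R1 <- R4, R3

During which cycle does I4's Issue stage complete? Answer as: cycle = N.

I1  is:1  ro:2  ex:3  wr:4
I2  is:5  ro:6  ex:7  wr:8  — struct: INT busy until I1 writes@4
I3  is:9  ro:10  ex:12  wr:13  — WAW R3: wait I2 write@8
I4  is:10  ro:11  ex:15  wr:16
I5  is:14  ro:15  ex:16  wr:17  — WAW R3: wait I3 write@13
I6  is:15  ro:18  ex:26  wr:27  — RAW R3: wait I5 write@17

cycle = 10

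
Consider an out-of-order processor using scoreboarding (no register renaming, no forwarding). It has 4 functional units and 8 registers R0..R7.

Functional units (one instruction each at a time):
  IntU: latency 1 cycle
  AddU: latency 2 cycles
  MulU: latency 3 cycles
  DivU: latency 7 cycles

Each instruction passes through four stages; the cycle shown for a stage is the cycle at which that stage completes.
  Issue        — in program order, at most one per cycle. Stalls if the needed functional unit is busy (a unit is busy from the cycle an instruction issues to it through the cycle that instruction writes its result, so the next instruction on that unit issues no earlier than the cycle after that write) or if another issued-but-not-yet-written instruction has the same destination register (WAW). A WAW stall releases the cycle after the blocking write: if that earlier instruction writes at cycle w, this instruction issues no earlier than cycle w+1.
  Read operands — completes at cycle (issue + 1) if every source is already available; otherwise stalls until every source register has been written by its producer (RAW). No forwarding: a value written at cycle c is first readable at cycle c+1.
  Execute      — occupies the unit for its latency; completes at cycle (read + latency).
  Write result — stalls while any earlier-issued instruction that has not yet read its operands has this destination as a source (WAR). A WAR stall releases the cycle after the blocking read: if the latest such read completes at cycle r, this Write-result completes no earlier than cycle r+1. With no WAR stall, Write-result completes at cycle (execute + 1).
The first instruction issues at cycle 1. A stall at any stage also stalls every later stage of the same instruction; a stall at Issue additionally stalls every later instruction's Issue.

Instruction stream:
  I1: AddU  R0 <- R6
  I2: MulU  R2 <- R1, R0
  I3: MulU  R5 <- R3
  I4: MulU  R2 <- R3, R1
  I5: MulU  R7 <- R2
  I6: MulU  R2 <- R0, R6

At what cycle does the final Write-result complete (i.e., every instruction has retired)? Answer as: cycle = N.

cycle = 34

I1: IS=1 RO=2 EX=4 WR=5
I2: IS=2 RO=6 EX=9 WR=10  [RAW R0: wait I1 write@5]
I3: IS=11 RO=12 EX=15 WR=16  [struct: MulU busy until I2 writes@10]
I4: IS=17 RO=18 EX=21 WR=22  [struct: MulU busy until I3 writes@16]
I5: IS=23 RO=24 EX=27 WR=28  [struct: MulU busy until I4 writes@22]
I6: IS=29 RO=30 EX=33 WR=34  [struct: MulU busy until I5 writes@28]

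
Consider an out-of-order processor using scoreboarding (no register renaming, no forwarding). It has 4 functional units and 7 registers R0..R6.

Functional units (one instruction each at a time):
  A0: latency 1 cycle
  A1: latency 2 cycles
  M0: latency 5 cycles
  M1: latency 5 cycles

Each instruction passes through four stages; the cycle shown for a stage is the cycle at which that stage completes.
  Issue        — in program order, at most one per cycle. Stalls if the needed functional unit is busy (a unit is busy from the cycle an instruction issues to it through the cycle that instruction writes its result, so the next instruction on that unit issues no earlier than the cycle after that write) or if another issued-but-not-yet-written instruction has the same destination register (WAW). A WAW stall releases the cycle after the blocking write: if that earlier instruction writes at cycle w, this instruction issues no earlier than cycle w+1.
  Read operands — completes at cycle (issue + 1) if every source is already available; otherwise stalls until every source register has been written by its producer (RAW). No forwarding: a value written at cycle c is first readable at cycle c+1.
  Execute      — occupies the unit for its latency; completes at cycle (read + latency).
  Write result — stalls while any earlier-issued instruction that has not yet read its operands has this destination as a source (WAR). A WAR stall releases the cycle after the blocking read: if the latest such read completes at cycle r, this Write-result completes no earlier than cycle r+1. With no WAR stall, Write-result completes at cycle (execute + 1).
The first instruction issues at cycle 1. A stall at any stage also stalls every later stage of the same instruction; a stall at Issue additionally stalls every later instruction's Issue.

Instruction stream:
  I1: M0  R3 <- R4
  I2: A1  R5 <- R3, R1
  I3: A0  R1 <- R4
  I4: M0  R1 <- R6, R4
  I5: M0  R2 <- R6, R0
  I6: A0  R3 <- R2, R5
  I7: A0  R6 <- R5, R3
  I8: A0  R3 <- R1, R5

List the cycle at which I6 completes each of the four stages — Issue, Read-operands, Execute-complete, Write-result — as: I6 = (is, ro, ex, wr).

cycle 1: issue I1 (M0)
cycle 2: I1 read-ops; issue I2 (A1)
cycle 3: issue I3 (A0)
cycle 4: I3 read-ops
cycle 5: I3 finished on A0
cycle 7: I1 finished on M0
cycle 8: I1→R3
cycle 9: I2 read-ops
cycle 10: I3→R1
cycle 11: I2 finished on A1; issue I4 (M0)
cycle 12: I2→R5; I4 read-ops
cycle 17: I4 finished on M0
cycle 18: I4→R1
cycle 19: issue I5 (M0)
cycle 20: I5 read-ops; issue I6 (A0)
cycle 25: I5 finished on M0
cycle 26: I5→R2
cycle 27: I6 read-ops
cycle 28: I6 finished on A0
cycle 29: I6→R3
cycle 30: issue I7 (A0)
cycle 31: I7 read-ops
cycle 32: I7 finished on A0
cycle 33: I7→R6
cycle 34: issue I8 (A0)
cycle 35: I8 read-ops
cycle 36: I8 finished on A0
cycle 37: I8→R3

I6 = (20, 27, 28, 29)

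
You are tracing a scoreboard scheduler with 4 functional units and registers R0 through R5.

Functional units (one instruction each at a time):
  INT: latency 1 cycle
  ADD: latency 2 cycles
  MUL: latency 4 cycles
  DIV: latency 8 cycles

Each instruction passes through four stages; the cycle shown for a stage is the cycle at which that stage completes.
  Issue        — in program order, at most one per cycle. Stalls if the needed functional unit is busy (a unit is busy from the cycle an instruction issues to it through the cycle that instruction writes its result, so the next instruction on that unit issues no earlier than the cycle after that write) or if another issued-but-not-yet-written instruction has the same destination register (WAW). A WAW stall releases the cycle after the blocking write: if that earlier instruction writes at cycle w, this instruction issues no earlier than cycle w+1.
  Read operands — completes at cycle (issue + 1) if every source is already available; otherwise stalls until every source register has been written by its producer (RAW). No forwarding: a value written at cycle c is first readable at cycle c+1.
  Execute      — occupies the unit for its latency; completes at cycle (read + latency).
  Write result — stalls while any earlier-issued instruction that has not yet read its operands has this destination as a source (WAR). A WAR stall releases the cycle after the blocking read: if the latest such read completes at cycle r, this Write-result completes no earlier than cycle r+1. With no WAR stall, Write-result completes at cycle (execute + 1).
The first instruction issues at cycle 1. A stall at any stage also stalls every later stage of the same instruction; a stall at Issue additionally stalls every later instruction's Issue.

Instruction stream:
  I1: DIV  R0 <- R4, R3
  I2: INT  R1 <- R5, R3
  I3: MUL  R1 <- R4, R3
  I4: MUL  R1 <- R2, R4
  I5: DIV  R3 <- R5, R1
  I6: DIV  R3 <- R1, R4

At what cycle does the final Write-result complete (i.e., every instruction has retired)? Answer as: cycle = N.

cycle = 40

c1: I1 dispatched to DIV
c2: I1 operands ready | I2 dispatched to INT
c3: I2 operands ready
c4: I2 complete
c5: R1←I2
c6: I3 dispatched to MUL
c7: I3 operands ready
c10: I1 complete
c11: R0←I1 | I3 complete
c12: R1←I3
c13: I4 dispatched to MUL
c14: I4 operands ready | I5 dispatched to DIV
c18: I4 complete
c19: R1←I4
c20: I5 operands ready
c28: I5 complete
c29: R3←I5
c30: I6 dispatched to DIV
c31: I6 operands ready
c39: I6 complete
c40: R3←I6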